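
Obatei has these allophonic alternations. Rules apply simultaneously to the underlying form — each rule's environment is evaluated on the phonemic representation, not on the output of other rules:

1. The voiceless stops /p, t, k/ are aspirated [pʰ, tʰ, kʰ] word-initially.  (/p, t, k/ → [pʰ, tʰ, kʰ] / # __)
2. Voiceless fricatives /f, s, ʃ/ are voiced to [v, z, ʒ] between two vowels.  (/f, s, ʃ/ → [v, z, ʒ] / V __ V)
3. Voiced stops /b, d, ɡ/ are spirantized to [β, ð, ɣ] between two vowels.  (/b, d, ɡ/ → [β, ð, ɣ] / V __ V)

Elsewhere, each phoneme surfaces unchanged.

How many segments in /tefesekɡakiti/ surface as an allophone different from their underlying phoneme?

Segments that undergo a rule: /t/ → [tʰ] (rule 1); /f/ → [v] (rule 2); /s/ → [z] (rule 2).
All other segments surface unchanged.

3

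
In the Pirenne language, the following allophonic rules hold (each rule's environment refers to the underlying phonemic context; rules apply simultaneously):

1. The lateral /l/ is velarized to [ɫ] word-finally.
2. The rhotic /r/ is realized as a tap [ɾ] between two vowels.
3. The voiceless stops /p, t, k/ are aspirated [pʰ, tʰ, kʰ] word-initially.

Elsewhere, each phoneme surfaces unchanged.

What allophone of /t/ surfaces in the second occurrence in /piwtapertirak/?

/t/ (between /r/ and /i/) is in the target of rule 3 but the environment (word-initially) is not met → [t].

[t]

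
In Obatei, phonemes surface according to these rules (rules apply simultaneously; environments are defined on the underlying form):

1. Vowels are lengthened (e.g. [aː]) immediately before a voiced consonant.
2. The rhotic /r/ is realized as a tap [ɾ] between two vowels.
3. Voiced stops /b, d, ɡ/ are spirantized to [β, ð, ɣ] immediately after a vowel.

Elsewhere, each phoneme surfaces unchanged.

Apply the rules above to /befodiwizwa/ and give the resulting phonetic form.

[befoːðiːwiːzwa]

/b/ (word-initial) fails the environment for rule 3, so it stays [b].
/e/ (between /b/ and /f/) fails the environment for rule 1, so it stays [e].
/o/ — between /f/ and /d/, before a voiced consonant — surfaces as [oː] (rule 1).
/d/ (between /o/ and /i/) occurs immediately after a vowel → [ð] by rule 3.
/i/ (between /d/ and /w/) occurs before a voiced consonant → [iː] by rule 1.
/i/ (between /w/ and /z/): before a voiced consonant, so rule 1 applies → [iː].
/a/ (word-final): rule 1 targets it, but not before a voiced consonant → unchanged [a].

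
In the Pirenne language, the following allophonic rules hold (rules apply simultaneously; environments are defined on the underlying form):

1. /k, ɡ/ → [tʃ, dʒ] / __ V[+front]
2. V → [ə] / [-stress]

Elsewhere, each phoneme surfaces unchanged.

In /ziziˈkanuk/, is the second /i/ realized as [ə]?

Yes

/i/ (between /z/ and /k/) occurs in an unstressed syllable → [ə] by rule 2.
The actual realization is [ə], which matches [ə].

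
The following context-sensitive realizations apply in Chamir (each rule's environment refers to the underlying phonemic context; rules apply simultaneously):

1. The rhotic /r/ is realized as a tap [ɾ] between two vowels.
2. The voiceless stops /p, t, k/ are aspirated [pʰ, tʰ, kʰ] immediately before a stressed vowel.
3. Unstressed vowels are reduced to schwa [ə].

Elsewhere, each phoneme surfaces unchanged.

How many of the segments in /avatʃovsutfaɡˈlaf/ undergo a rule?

Segments that undergo a rule: /a/ → [ə] (rule 3); /a/ → [ə] (rule 3); /o/ → [ə] (rule 3); /u/ → [ə] (rule 3); /a/ → [ə] (rule 3).
All other segments surface unchanged.

5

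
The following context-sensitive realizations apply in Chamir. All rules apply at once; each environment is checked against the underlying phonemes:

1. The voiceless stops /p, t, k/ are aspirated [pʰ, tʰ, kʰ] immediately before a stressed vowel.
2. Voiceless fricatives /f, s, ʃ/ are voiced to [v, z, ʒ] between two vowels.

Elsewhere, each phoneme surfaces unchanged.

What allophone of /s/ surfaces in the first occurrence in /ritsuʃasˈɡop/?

[s]

/s/ (between /t/ and /u/) fails the environment for rule 2, so it stays [s].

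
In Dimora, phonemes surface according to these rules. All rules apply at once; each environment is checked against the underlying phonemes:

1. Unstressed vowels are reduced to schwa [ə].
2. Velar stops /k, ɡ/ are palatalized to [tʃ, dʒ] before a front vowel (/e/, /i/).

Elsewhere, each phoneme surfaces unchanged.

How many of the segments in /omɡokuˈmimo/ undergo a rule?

4

Segments that undergo a rule: /o/ → [ə] (rule 1); /o/ → [ə] (rule 1); /u/ → [ə] (rule 1); /o/ → [ə] (rule 1).
All other segments surface unchanged.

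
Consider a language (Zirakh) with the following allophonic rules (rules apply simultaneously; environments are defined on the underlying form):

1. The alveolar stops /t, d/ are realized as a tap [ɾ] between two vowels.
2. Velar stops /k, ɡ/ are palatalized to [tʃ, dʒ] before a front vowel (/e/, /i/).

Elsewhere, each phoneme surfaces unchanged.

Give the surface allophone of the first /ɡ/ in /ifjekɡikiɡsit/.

/ɡ/ meets the environment for rule 2 (before a front vowel) → [dʒ].

[dʒ]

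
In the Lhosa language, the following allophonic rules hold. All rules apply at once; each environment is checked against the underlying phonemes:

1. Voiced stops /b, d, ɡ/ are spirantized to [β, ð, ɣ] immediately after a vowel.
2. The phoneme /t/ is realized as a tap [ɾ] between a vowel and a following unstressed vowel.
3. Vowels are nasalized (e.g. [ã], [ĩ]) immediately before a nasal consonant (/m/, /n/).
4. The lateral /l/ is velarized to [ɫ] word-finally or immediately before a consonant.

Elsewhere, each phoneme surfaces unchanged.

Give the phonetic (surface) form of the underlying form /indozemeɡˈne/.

Rule 3 applies to /i/ (word-initial: before a nasal consonant) → [ĩ].
/n/ (between /i/ and /d/) is unaffected → [n].
/d/ (between /n/ and /o/) fails the environment for rule 1, so it stays [d].
/o/ (between /d/ and /z/) is in the target of rule 3 but the environment (before a nasal consonant) is not met → [o].
/z/ (between /o/ and /e/) is unaffected → [z].
/e/ meets the environment for rule 3 (before a nasal consonant) → [ẽ].
/m/ (between /e/ and /e/) is unaffected → [m].
/e/ (between /m/ and /ɡ/) is in the target of rule 3 but the environment (before a nasal consonant) is not met → [e].
/ɡ/ — between /e/ and /n/, immediately after a vowel — surfaces as [ɣ] (rule 1).
/n/ (between /ɡ/ and /e/): no rule targets it → [n].
/e/ — word-final; rule 3 does not apply here → [e].

[ĩndozẽmeɣˈne]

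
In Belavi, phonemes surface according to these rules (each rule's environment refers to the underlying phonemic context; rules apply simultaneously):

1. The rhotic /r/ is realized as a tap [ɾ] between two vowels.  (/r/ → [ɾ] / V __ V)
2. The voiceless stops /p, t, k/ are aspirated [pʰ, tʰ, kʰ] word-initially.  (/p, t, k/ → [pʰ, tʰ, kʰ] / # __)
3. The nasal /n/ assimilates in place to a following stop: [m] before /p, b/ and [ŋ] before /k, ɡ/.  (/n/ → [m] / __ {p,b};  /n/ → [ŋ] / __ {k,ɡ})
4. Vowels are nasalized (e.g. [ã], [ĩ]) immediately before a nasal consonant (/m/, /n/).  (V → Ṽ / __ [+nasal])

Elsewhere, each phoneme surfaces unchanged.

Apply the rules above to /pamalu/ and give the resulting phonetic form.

[pʰãmalu]

Rule 2 applies to /p/ (word-initial: word-initially) → [pʰ].
/a/ meets the environment for rule 4 (before a nasal consonant) → [ã].
/m/ stays [m].
/a/ (between /m/ and /l/): rule 4 targets it, but not before a nasal consonant → unchanged [a].
/l/ (between /a/ and /u/): no rule targets it → [l].
/u/ (word-final) fails the environment for rule 4, so it stays [u].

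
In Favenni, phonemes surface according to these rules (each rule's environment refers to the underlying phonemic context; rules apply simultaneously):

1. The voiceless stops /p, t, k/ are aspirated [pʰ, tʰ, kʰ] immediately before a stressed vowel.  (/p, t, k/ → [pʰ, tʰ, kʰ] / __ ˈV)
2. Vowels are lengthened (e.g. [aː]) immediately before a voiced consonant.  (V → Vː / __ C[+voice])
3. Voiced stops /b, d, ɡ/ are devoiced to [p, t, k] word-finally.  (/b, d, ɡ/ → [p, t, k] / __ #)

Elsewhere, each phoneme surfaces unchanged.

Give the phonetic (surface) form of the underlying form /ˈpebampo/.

[ˈpʰeːbaːmpo]

/p/ — word-initial, immediately before a stressed vowel — surfaces as [pʰ] (rule 1).
/e/ — between /p/ and /b/, before a voiced consonant — surfaces as [eː] (rule 2).
/b/ (between /e/ and /a/): rule 3 targets it, but not word-finally → unchanged [b].
/a/ meets the environment for rule 2 (before a voiced consonant) → [aː].
/m/ (between /a/ and /p/): no rule targets it → [m].
/p/ (between /m/ and /o/) fails the environment for rule 1, so it stays [p].
/o/ (word-final): rule 2 targets it, but not before a voiced consonant → unchanged [o].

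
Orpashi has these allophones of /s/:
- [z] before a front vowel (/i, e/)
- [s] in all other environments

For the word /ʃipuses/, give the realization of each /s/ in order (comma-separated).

Occurrence 1 (position 5): before a front vowel (/i, e/) → [z].
Occurrence 2 (position 7): no conditioning environment matches → elsewhere allophone [s].

[z], [s]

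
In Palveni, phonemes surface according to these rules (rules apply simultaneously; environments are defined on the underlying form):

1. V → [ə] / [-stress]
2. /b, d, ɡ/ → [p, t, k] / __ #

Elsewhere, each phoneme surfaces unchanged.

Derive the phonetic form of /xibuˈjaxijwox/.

[xəbəˈjaxəjwəx]

/x/ (word-initial): no rule targets it → [x].
/i/ (between /x/ and /b/): in an unstressed syllable, so rule 1 applies → [ə].
/b/ (between /i/ and /u/) is in the target of rule 2 but the environment (word-finally) is not met → [b].
Rule 1 applies to /u/ (between /b/ and /j/: in an unstressed syllable) → [ə].
/j/ stays [j].
/a/ (between /j/ and /x/) fails the environment for rule 1, so it stays [a].
/x/ — not in any rule's target class → [x].
/i/ (between /x/ and /j/) occurs in an unstressed syllable → [ə] by rule 1.
/j/ stays [j].
/w/ — not in any rule's target class → [w].
/o/ (between /w/ and /x/): in an unstressed syllable, so rule 1 applies → [ə].
/x/ — not in any rule's target class → [x].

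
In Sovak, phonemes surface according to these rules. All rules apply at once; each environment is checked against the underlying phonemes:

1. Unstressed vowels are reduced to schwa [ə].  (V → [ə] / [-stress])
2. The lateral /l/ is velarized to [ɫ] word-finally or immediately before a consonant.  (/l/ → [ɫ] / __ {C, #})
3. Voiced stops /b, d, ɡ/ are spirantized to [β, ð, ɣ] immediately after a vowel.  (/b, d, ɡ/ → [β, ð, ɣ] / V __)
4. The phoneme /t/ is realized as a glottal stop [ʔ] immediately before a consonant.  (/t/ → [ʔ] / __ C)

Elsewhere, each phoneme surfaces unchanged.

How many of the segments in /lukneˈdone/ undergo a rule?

Segments that undergo a rule: /u/ → [ə] (rule 1); /e/ → [ə] (rule 1); /d/ → [ð] (rule 3); /e/ → [ə] (rule 1).
All other segments surface unchanged.

4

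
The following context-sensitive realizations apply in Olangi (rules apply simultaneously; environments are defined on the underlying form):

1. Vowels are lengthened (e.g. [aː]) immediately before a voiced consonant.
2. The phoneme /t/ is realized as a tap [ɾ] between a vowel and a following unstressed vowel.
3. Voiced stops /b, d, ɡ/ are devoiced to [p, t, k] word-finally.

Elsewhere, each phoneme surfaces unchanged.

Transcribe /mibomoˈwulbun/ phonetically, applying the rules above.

/m/ — not in any rule's target class → [m].
/i/ (between /m/ and /b/) occurs before a voiced consonant → [iː] by rule 1.
/b/ (between /i/ and /o/) fails the environment for rule 3, so it stays [b].
/o/ meets the environment for rule 1 (before a voiced consonant) → [oː].
/m/ (between /o/ and /o/) is unaffected → [m].
/o/ (between /m/ and /w/) occurs before a voiced consonant → [oː] by rule 1.
/w/ stays [w].
/u/ (between /w/ and /l/): before a voiced consonant, so rule 1 applies → [uː].
/l/ — not in any rule's target class → [l].
/b/ (between /l/ and /u/): rule 3 targets it, but not word-finally → unchanged [b].
/u/ — between /b/ and /n/, before a voiced consonant — surfaces as [uː] (rule 1).
/n/ — not in any rule's target class → [n].

[miːboːmoːˈwuːlbuːn]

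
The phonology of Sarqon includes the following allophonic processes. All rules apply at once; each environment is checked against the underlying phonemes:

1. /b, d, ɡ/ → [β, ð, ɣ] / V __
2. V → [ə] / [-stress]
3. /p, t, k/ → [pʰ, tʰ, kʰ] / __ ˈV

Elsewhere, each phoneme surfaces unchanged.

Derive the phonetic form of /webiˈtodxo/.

/w/ — not in any rule's target class → [w].
/e/ (between /w/ and /b/) occurs in an unstressed syllable → [ə] by rule 2.
/b/ (between /e/ and /i/): immediately after a vowel, so rule 1 applies → [β].
/i/ (between /b/ and /t/) occurs in an unstressed syllable → [ə] by rule 2.
Rule 3 applies to /t/ (between /i/ and /o/: immediately before a stressed vowel) → [tʰ].
/o/ — between /t/ and /d/; rule 2 does not apply here → [o].
/d/ (between /o/ and /x/): immediately after a vowel, so rule 1 applies → [ð].
/x/ stays [x].
Rule 2 applies to /o/ (word-final: in an unstressed syllable) → [ə].

[wəβəˈtʰoðxə]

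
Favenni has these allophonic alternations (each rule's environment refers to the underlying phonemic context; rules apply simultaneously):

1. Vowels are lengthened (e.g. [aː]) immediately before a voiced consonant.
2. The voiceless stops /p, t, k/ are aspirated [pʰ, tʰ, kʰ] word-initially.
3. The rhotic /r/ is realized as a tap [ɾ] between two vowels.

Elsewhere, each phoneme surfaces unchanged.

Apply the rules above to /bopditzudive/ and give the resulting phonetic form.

/b/ — not in any rule's target class → [b].
/o/ — between /b/ and /p/; rule 1 does not apply here → [o].
/p/ (between /o/ and /d/): rule 2 targets it, but not word-initially → unchanged [p].
/d/ — not in any rule's target class → [d].
/i/ (between /d/ and /t/): rule 1 targets it, but not before a voiced consonant → unchanged [i].
/t/ (between /i/ and /z/) is in the target of rule 2 but the environment (word-initially) is not met → [t].
/z/ stays [z].
/u/ — between /z/ and /d/, before a voiced consonant — surfaces as [uː] (rule 1).
/d/ stays [d].
/i/ meets the environment for rule 1 (before a voiced consonant) → [iː].
/v/ (between /i/ and /e/): no rule targets it → [v].
/e/ (word-final): rule 1 targets it, but not before a voiced consonant → unchanged [e].

[bopditzuːdiːve]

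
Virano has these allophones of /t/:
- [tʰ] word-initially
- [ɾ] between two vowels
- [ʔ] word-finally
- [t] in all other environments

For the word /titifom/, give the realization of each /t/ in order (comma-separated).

[tʰ], [ɾ]

Occurrence 1 (position 1): word-initially → [tʰ].
Occurrence 2 (position 3): between two vowels → [ɾ].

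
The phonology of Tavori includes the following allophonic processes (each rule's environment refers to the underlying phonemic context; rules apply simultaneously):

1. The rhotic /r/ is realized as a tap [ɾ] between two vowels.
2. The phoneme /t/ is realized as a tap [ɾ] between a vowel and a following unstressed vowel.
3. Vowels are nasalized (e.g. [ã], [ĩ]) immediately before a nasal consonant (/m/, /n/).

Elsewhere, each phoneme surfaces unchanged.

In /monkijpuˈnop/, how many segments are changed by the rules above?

Segments that undergo a rule: /o/ → [õ] (rule 3); /u/ → [ũ] (rule 3).
All other segments surface unchanged.

2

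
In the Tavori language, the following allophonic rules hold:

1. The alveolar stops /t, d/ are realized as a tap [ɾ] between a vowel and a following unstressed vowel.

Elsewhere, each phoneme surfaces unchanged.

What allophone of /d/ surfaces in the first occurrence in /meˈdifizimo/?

/d/ (between /e/ and /i/) fails the environment for rule 1, so it stays [d].

[d]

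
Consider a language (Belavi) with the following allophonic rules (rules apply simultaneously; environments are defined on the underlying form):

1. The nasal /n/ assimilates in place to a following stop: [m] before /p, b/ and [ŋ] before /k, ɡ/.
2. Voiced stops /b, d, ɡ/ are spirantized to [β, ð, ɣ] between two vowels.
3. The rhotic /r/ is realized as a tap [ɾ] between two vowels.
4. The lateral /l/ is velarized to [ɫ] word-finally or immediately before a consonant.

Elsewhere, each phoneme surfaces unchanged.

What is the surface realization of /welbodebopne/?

/w/ (word-initial) is unaffected → [w].
/e/ (between /w/ and /l/) is unaffected → [e].
/l/ (between /e/ and /b/): word-finally or immediately before a consonant, so rule 4 applies → [ɫ].
/b/ (between /l/ and /o/) fails the environment for rule 2, so it stays [b].
/o/ stays [o].
/d/ (between /o/ and /e/) occurs between two vowels → [ð] by rule 2.
/e/ (between /d/ and /b/) is unaffected → [e].
/b/ (between /e/ and /o/) occurs between two vowels → [β] by rule 2.
/o/ (between /b/ and /p/) is unaffected → [o].
/p/ (between /o/ and /n/) is unaffected → [p].
/n/ — between /p/ and /e/; rule 1 does not apply here → [n].
/e/ — not in any rule's target class → [e].

[weɫboðeβopne]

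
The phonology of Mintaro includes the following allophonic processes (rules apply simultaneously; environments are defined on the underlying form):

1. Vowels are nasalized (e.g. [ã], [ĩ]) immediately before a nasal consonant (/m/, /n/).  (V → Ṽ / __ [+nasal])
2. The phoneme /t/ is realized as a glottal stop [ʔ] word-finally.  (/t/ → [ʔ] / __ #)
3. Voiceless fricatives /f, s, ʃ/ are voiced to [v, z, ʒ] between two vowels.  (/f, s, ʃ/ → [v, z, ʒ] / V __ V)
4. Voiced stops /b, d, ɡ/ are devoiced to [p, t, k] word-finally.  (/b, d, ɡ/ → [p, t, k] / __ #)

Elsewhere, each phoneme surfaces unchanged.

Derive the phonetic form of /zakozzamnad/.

/z/ — not in any rule's target class → [z].
/a/ (between /z/ and /k/): rule 1 targets it, but not before a nasal consonant → unchanged [a].
/k/ (between /a/ and /o/) is unaffected → [k].
/o/ (between /k/ and /z/): rule 1 targets it, but not before a nasal consonant → unchanged [o].
/z/ (between /o/ and /z/) is unaffected → [z].
/z/ — not in any rule's target class → [z].
/a/ meets the environment for rule 1 (before a nasal consonant) → [ã].
/m/ — not in any rule's target class → [m].
/n/ — not in any rule's target class → [n].
/a/ (between /n/ and /d/) fails the environment for rule 1, so it stays [a].
/d/ (word-final) occurs word-finally → [t] by rule 4.

[zakozzãmnat]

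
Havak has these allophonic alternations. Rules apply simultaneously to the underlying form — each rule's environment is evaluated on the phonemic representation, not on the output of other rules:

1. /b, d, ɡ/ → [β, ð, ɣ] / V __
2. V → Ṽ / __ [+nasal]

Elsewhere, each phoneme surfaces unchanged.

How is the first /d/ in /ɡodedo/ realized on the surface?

[ð]

/d/ (between /o/ and /e/): immediately after a vowel, so rule 1 applies → [ð].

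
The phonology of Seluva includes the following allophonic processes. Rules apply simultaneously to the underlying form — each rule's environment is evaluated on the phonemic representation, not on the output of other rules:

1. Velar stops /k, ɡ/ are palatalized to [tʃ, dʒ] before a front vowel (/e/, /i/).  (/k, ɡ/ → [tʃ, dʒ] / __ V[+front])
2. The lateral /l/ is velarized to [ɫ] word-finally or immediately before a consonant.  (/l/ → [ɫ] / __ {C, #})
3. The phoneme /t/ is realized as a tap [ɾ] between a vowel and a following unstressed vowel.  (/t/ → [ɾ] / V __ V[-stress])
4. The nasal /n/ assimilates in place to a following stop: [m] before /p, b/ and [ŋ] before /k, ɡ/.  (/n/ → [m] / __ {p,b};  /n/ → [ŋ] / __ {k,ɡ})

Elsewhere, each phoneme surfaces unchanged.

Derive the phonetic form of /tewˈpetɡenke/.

[tewˈpetdʒeŋtʃe]

/t/ (word-initial): rule 3 targets it, but not between a vowel and a following unstressed vowel → unchanged [t].
/e/ (between /t/ and /w/): no rule targets it → [e].
/w/ — not in any rule's target class → [w].
/p/ stays [p].
/e/ stays [e].
/t/ (between /e/ and /ɡ/) is in the target of rule 3 but the environment (between a vowel and a following unstressed vowel) is not met → [t].
/ɡ/ (between /t/ and /e/): before a front vowel, so rule 1 applies → [dʒ].
/e/ — not in any rule's target class → [e].
/n/ (between /e/ and /k/): before a labial or velar stop, so rule 4 applies → [ŋ].
/k/ (between /n/ and /e/): before a front vowel, so rule 1 applies → [tʃ].
/e/ — not in any rule's target class → [e].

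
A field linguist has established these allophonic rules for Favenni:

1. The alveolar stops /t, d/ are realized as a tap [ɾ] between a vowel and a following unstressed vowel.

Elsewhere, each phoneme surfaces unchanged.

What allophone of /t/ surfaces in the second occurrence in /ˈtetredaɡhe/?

/t/ — between /e/ and /r/; rule 1 does not apply here → [t].

[t]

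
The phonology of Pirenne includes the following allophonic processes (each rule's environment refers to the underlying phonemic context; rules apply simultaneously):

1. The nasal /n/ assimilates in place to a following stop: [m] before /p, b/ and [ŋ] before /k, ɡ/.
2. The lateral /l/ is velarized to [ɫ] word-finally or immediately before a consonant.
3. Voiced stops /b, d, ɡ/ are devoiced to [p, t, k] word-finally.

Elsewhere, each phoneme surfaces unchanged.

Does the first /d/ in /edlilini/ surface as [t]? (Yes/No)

/d/ — between /e/ and /l/; rule 3 does not apply here → [d].
The actual realization is [d], not [t].

No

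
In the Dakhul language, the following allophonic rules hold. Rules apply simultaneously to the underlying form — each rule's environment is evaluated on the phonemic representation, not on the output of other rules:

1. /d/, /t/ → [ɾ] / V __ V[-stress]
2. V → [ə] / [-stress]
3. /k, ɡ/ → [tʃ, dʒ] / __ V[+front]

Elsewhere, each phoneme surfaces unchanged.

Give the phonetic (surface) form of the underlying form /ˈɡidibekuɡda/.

/ɡ/ (word-initial): before a front vowel, so rule 3 applies → [dʒ].
/i/ (between /ɡ/ and /d/) fails the environment for rule 2, so it stays [i].
/d/ — between /i/ and /i/, between a vowel and a following unstressed vowel — surfaces as [ɾ] (rule 1).
/i/ — between /d/ and /b/, in an unstressed syllable — surfaces as [ə] (rule 2).
/b/ (between /i/ and /e/): no rule targets it → [b].
/e/ (between /b/ and /k/) occurs in an unstressed syllable → [ə] by rule 2.
/k/ (between /e/ and /u/): rule 3 targets it, but not before a front vowel → unchanged [k].
/u/ — between /k/ and /ɡ/, in an unstressed syllable — surfaces as [ə] (rule 2).
/ɡ/ (between /u/ and /d/): rule 3 targets it, but not before a front vowel → unchanged [ɡ].
/d/ (between /ɡ/ and /a/) fails the environment for rule 1, so it stays [d].
Rule 2 applies to /a/ (word-final: in an unstressed syllable) → [ə].

[ˈdʒiɾəbəkəɡdə]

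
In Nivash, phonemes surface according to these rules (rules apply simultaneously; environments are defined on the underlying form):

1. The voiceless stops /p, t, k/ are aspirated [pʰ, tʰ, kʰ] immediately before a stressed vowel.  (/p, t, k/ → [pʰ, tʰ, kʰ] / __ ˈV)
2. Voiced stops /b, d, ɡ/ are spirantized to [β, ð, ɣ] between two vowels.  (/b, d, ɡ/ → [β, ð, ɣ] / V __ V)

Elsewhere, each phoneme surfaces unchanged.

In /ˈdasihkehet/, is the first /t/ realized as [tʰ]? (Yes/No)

No

/t/ — word-final; rule 1 does not apply here → [t].
The actual realization is [t], not [tʰ].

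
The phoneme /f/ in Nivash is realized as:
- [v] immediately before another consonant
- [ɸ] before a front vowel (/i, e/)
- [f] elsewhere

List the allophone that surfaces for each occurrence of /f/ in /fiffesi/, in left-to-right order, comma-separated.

[ɸ], [v], [ɸ]

Occurrence 1 (position 1): before a front vowel (/i, e/) → [ɸ].
Occurrence 2 (position 3): immediately before another consonant → [v].
Occurrence 3 (position 4): before a front vowel (/i, e/) → [ɸ].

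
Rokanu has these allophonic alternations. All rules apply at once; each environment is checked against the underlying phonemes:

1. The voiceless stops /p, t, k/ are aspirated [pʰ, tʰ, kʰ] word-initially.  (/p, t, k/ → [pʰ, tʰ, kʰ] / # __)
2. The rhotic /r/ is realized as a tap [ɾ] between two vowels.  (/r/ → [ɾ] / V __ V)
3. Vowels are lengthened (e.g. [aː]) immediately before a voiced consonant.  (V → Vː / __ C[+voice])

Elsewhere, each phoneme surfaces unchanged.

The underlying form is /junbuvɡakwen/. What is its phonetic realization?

[juːnbuːvɡakweːn]

/j/ (word-initial) is unaffected → [j].
/u/ — between /j/ and /n/, before a voiced consonant — surfaces as [uː] (rule 3).
/n/ — not in any rule's target class → [n].
/b/ (between /n/ and /u/): no rule targets it → [b].
/u/ meets the environment for rule 3 (before a voiced consonant) → [uː].
/v/ (between /u/ and /ɡ/) is unaffected → [v].
/ɡ/ stays [ɡ].
/a/ (between /ɡ/ and /k/) is in the target of rule 3 but the environment (before a voiced consonant) is not met → [a].
/k/ (between /a/ and /w/): rule 1 targets it, but not word-initially → unchanged [k].
/w/ (between /k/ and /e/) is unaffected → [w].
/e/ (between /w/ and /n/): before a voiced consonant, so rule 3 applies → [eː].
/n/ (word-final): no rule targets it → [n].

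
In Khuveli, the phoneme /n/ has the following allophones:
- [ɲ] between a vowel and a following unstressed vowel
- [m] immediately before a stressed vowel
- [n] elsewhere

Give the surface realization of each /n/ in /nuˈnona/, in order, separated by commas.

[n], [m], [ɲ]

Occurrence 1 (position 1): no conditioning environment matches → elsewhere allophone [n].
Occurrence 2 (position 3): immediately before a stressed vowel → [m].
Occurrence 3 (position 5): between a vowel and a following unstressed vowel → [ɲ].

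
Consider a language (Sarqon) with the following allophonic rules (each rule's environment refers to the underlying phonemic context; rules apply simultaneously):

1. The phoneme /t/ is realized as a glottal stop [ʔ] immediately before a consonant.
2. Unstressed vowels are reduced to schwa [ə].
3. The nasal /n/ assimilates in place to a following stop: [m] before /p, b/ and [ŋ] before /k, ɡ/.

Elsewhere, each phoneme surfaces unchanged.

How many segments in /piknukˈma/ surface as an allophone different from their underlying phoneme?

Segments that undergo a rule: /i/ → [ə] (rule 2); /u/ → [ə] (rule 2).
All other segments surface unchanged.

2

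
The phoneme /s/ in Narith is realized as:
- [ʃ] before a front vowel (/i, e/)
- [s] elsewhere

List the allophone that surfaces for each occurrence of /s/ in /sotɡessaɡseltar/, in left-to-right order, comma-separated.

[s], [s], [s], [ʃ]

Occurrence 1 (position 1): no conditioning environment matches → elsewhere allophone [s].
Occurrence 2 (position 6): no conditioning environment matches → elsewhere allophone [s].
Occurrence 3 (position 7): no conditioning environment matches → elsewhere allophone [s].
Occurrence 4 (position 10): before a front vowel (/i, e/) → [ʃ].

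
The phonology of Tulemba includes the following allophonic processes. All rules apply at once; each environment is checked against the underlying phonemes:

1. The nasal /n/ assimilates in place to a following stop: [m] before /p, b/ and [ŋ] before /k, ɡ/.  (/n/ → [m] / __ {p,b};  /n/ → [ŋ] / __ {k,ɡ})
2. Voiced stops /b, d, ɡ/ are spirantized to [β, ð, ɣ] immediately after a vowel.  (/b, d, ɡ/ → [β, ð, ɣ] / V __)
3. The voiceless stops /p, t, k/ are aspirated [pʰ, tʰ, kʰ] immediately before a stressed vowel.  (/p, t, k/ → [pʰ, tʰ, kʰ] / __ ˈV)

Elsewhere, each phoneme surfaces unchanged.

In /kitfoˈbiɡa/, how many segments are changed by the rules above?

2

Segments that undergo a rule: /b/ → [β] (rule 2); /ɡ/ → [ɣ] (rule 2).
All other segments surface unchanged.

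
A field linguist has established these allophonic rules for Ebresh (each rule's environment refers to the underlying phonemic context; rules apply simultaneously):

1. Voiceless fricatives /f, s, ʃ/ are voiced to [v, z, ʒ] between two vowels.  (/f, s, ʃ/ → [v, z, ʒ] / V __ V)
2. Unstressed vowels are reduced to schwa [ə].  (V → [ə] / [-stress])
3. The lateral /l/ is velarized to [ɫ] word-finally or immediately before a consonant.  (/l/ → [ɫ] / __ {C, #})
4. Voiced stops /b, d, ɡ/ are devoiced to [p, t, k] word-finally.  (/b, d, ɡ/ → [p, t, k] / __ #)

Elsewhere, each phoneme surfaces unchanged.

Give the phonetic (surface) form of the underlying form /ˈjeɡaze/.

[ˈjeɡəzə]

/j/ — not in any rule's target class → [j].
/e/ (between /j/ and /ɡ/) fails the environment for rule 2, so it stays [e].
/ɡ/ — between /e/ and /a/; rule 4 does not apply here → [ɡ].
/a/ (between /ɡ/ and /z/) occurs in an unstressed syllable → [ə] by rule 2.
/z/ (between /a/ and /e/) is unaffected → [z].
Rule 2 applies to /e/ (word-final: in an unstressed syllable) → [ə].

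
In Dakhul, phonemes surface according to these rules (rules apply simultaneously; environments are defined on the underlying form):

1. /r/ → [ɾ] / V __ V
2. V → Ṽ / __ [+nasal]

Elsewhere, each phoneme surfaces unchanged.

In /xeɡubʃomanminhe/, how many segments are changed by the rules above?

3

Segments that undergo a rule: /o/ → [õ] (rule 2); /a/ → [ã] (rule 2); /i/ → [ĩ] (rule 2).
All other segments surface unchanged.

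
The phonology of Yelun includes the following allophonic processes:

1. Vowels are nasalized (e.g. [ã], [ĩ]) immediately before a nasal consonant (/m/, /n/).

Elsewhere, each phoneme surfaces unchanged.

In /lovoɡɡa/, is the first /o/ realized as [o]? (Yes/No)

Yes

/o/ (between /l/ and /v/) fails the environment for rule 1, so it stays [o].
The actual realization is [o], which matches [o].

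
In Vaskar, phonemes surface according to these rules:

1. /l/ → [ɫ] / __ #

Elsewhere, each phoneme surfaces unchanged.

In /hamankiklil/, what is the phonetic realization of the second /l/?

[ɫ]

/l/ (word-final): word-finally, so rule 1 applies → [ɫ].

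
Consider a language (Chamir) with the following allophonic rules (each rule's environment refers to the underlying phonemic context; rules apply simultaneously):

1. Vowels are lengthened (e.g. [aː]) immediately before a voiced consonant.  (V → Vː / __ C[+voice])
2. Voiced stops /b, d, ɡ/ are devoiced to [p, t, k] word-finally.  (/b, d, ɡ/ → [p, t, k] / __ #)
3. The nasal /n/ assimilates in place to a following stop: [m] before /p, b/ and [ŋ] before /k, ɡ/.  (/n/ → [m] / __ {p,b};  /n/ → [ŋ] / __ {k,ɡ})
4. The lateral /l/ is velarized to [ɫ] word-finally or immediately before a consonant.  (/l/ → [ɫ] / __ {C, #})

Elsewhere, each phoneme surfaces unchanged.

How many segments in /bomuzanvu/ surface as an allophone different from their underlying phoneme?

Segments that undergo a rule: /o/ → [oː] (rule 1); /u/ → [uː] (rule 1); /a/ → [aː] (rule 1).
All other segments surface unchanged.

3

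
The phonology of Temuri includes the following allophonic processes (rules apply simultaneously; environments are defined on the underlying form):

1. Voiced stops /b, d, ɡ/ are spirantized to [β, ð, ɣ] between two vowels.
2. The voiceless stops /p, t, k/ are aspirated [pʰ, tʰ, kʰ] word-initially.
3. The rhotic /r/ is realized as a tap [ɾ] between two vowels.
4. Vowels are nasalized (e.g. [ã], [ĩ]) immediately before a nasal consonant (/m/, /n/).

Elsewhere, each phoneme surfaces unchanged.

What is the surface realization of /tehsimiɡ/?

/t/ — word-initial, word-initially — surfaces as [tʰ] (rule 2).
/e/ (between /t/ and /h/) is in the target of rule 4 but the environment (before a nasal consonant) is not met → [e].
/i/ (between /s/ and /m/) occurs before a nasal consonant → [ĩ] by rule 4.
/i/ (between /m/ and /ɡ/) fails the environment for rule 4, so it stays [i].
/ɡ/ (word-final) is in the target of rule 1 but the environment (between two vowels) is not met → [ɡ].

[tʰehsĩmiɡ]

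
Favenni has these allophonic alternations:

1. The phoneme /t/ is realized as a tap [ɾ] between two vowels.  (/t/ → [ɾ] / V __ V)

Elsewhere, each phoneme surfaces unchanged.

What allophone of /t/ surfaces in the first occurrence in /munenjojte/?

[t]

/t/ — between /j/ and /e/; rule 1 does not apply here → [t].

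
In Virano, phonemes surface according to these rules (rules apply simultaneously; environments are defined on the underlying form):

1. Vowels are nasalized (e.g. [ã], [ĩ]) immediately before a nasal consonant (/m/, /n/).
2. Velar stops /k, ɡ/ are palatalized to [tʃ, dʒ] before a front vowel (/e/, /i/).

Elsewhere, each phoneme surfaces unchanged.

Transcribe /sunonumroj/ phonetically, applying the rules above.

[sũnõnũmroj]

/u/ — between /s/ and /n/, before a nasal consonant — surfaces as [ũ] (rule 1).
Rule 1 applies to /o/ (between /n/ and /n/: before a nasal consonant) → [õ].
/u/ — between /n/ and /m/, before a nasal consonant — surfaces as [ũ] (rule 1).
/o/ (between /r/ and /j/) fails the environment for rule 1, so it stays [o].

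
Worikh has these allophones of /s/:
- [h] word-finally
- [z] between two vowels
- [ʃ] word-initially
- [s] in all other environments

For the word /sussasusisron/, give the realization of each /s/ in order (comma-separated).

Occurrence 1 (position 1): word-initially → [ʃ].
Occurrence 2 (position 3): no conditioning environment matches → elsewhere allophone [s].
Occurrence 3 (position 4): no conditioning environment matches → elsewhere allophone [s].
Occurrence 4 (position 6): between two vowels → [z].
Occurrence 5 (position 8): between two vowels → [z].
Occurrence 6 (position 10): no conditioning environment matches → elsewhere allophone [s].

[ʃ], [s], [s], [z], [z], [s]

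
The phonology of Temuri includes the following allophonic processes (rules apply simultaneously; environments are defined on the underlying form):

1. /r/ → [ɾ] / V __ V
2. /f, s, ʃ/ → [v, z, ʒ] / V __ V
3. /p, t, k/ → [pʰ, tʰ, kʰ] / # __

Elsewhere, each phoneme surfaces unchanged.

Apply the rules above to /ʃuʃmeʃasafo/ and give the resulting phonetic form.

/ʃ/ (word-initial): rule 2 targets it, but not between two vowels → unchanged [ʃ].
/u/ — not in any rule's target class → [u].
/ʃ/ — between /u/ and /m/; rule 2 does not apply here → [ʃ].
/m/ — not in any rule's target class → [m].
/e/ (between /m/ and /ʃ/) is unaffected → [e].
/ʃ/ — between /e/ and /a/, between two vowels — surfaces as [ʒ] (rule 2).
/a/ (between /ʃ/ and /s/): no rule targets it → [a].
/s/ — between /a/ and /a/, between two vowels — surfaces as [z] (rule 2).
/a/ stays [a].
/f/ (between /a/ and /o/) occurs between two vowels → [v] by rule 2.
/o/ stays [o].

[ʃuʃmeʒazavo]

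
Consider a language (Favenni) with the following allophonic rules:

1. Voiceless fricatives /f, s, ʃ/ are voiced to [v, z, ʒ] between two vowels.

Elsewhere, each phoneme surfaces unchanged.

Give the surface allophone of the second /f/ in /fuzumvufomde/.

[v]

/f/ (between /u/ and /o/) occurs between two vowels → [v] by rule 1.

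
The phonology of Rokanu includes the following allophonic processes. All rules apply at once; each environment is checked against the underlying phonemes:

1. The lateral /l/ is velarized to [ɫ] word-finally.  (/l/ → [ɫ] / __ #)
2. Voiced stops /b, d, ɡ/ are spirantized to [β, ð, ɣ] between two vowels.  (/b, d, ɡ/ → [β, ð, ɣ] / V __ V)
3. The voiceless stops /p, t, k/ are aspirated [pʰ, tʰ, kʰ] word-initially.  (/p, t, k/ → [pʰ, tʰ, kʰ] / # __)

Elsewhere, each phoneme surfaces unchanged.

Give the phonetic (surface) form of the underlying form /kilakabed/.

/k/ — word-initial, word-initially — surfaces as [kʰ] (rule 3).
/i/ (between /k/ and /l/): no rule targets it → [i].
/l/ — between /i/ and /a/; rule 1 does not apply here → [l].
/a/ (between /l/ and /k/) is unaffected → [a].
/k/ (between /a/ and /a/): rule 3 targets it, but not word-initially → unchanged [k].
/a/ stays [a].
/b/ (between /a/ and /e/): between two vowels, so rule 2 applies → [β].
/e/ (between /b/ and /d/): no rule targets it → [e].
/d/ (word-final) fails the environment for rule 2, so it stays [d].

[kʰilakaβed]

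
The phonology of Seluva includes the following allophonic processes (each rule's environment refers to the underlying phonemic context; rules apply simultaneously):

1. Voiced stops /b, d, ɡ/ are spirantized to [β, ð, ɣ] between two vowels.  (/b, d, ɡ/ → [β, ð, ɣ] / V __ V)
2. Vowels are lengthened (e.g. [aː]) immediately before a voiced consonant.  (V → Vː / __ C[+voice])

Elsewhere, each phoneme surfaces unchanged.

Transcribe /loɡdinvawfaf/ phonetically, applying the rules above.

[loːɡdiːnvaːwfaf]

/l/ (word-initial) is unaffected → [l].
Rule 2 applies to /o/ (between /l/ and /ɡ/: before a voiced consonant) → [oː].
/ɡ/ (between /o/ and /d/): rule 1 targets it, but not between two vowels → unchanged [ɡ].
/d/ (between /ɡ/ and /i/): rule 1 targets it, but not between two vowels → unchanged [d].
/i/ (between /d/ and /n/): before a voiced consonant, so rule 2 applies → [iː].
/n/ stays [n].
/v/ — not in any rule's target class → [v].
/a/ (between /v/ and /w/): before a voiced consonant, so rule 2 applies → [aː].
/w/ — not in any rule's target class → [w].
/f/ stays [f].
/a/ — between /f/ and /f/; rule 2 does not apply here → [a].
/f/ (word-final): no rule targets it → [f].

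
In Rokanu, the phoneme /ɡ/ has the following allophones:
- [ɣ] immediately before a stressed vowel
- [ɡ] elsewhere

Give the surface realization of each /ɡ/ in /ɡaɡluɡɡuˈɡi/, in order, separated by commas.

Occurrence 1 (position 1): no conditioning environment matches → elsewhere allophone [ɡ].
Occurrence 2 (position 3): no conditioning environment matches → elsewhere allophone [ɡ].
Occurrence 3 (position 6): no conditioning environment matches → elsewhere allophone [ɡ].
Occurrence 4 (position 7): no conditioning environment matches → elsewhere allophone [ɡ].
Occurrence 5 (position 9): immediately before a stressed vowel → [ɣ].

[ɡ], [ɡ], [ɡ], [ɡ], [ɣ]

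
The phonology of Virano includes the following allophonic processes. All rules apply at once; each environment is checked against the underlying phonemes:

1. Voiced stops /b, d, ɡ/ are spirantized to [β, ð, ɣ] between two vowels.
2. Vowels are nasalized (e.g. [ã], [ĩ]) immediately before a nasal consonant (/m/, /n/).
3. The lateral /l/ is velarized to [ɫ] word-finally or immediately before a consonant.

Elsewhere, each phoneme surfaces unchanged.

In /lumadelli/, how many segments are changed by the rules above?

Segments that undergo a rule: /u/ → [ũ] (rule 2); /d/ → [ð] (rule 1); /l/ → [ɫ] (rule 3).
All other segments surface unchanged.

3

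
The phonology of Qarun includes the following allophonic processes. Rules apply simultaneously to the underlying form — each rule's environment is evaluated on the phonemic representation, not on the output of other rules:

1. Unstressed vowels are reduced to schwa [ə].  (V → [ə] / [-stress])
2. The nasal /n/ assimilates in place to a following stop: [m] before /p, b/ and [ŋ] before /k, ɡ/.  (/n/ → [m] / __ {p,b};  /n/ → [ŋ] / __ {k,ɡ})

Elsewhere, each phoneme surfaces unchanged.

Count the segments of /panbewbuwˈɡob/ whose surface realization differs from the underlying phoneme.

4

Segments that undergo a rule: /a/ → [ə] (rule 1); /n/ → [m] (rule 2); /e/ → [ə] (rule 1); /u/ → [ə] (rule 1).
All other segments surface unchanged.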